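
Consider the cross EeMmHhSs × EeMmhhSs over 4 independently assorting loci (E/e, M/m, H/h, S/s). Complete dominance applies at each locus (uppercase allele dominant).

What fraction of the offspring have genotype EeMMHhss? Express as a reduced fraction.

P(EeMMHhss) = 1/64

EeMmHhSs gametes: EMHS×1, EMHs×1, EMhS×1, EMhs×1, EmHS×1, EmHs×1, EmhS×1, Emhs×1, eMHS×1, eMHs×1, eMhS×1, eMhs×1, emHS×1, emHs×1, emhS×1, emhs×1
EeMmhhSs gametes: EMhS×2, EMhs×2, EmhS×2, Emhs×2, eMhS×2, eMhs×2, emhS×2, emhs×2
EeMmHhSs×EeMmhhSs grid (16·16=256): EEMMHhSS=2 EEMMHhSs=4 EEMMHhss=2 EEMMhhSS=2 EEMMhhSs=4 EEMMhhss=2 EEMmHhSS=4 EEMmHhSs=8 EEMmHhss=4 EEMmhhSS=4 EEMmhhSs=8 EEMmhhss=4 EEmmHhSS=2 EEmmHhSs=4 EEmmHhss=2 EEmmhhSS=2 EEmmhhSs=4 EEmmhhss=2 EeMMHhSS=4 EeMMHhSs=8 EeMMHhss=4 EeMMhhSS=4 EeMMhhSs=8 EeMMhhss=4 EeMmHhSS=8 EeMmHhSs=16 EeMmHhss=8 EeMmhhSS=8 EeMmhhSs=16 EeMmhhss=8 EemmHhSS=4 EemmHhSs=8 EemmHhss=4 EemmhhSS=4 EemmhhSs=8 Eemmhhss=4 eeMMHhSS=2 eeMMHhSs=4 eeMMHhss=2 eeMMhhSS=2 eeMMhhSs=4 eeMMhhss=2 eeMmHhSS=4 eeMmHhSs=8 eeMmHhss=4 eeMmhhSS=4 eeMmhhSs=8 eeMmhhss=4 eemmHhSS=2 eemmHhSs=4 eemmHhss=2 eemmhhSS=2 eemmhhSs=4 eemmhhss=2
EeMMHhss hits 4/256; gcd=4; 4÷4/256÷4 = 1/64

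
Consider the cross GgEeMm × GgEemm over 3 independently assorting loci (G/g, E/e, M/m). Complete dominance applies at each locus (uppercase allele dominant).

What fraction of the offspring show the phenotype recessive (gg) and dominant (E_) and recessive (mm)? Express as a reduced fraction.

P(gg E_ mm) = 3/32

GgEeMm gametes: GEM×1, GEm×1, GeM×1, Gem×1, gEM×1, gEm×1, geM×1, gem×1
GgEemm gametes: GEm×2, Gem×2, gEm×2, gem×2
GgEeMm×GgEemm grid (8·8=64): GGEEMm=2 GGEEmm=2 GGEeMm=4 GGEemm=4 GGeeMm=2 GGeemm=2 GgEEMm=4 GgEEmm=4 GgEeMm=8 GgEemm=8 GgeeMm=4 Ggeemm=4 ggEEMm=2 ggEEmm=2 ggEeMm=4 ggEemm=4 ggeeMm=2 ggeemm=2
gg E_ mm hits 6/64; gcd=2; 6÷2/64÷2 = 3/32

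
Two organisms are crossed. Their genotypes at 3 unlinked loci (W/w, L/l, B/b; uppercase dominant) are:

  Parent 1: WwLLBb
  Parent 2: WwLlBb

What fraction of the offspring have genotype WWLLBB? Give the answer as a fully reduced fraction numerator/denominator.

P(WWLLBB) = 1/32

WwLLBb gametes: WLB×2, WLb×2, wLB×2, wLb×2
WwLlBb gametes: WLB×1, WLb×1, WlB×1, Wlb×1, wLB×1, wLb×1, wlB×1, wlb×1
WwLLBb×WwLlBb grid (8·8=64): WWLLBB=2 WWLLBb=4 WWLLbb=2 WWLlBB=2 WWLlBb=4 WWLlbb=2 WwLLBB=4 WwLLBb=8 WwLLbb=4 WwLlBB=4 WwLlBb=8 WwLlbb=4 wwLLBB=2 wwLLBb=4 wwLLbb=2 wwLlBB=2 wwLlBb=4 wwLlbb=2
WWLLBB hits 2/64; gcd=2; 2÷2/64÷2 = 1/32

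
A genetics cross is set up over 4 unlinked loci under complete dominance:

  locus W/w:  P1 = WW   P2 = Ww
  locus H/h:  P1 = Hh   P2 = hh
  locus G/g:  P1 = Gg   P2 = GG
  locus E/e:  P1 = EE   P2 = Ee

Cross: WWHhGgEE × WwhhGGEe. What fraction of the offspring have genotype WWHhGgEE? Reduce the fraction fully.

P(WWHhGgEE) = 1/16

WWHhGgEE gametes: WHGE×4, WHgE×4, WhGE×4, WhgE×4
WwhhGGEe gametes: WhGE×4, WhGe×4, whGE×4, whGe×4
WWHhGgEE×WwhhGGEe grid (16·16=256): WWHhGGEE=16 WWHhGGEe=16 WWHhGgEE=16 WWHhGgEe=16 WWhhGGEE=16 WWhhGGEe=16 WWhhGgEE=16 WWhhGgEe=16 WwHhGGEE=16 WwHhGGEe=16 WwHhGgEE=16 WwHhGgEe=16 WwhhGGEE=16 WwhhGGEe=16 WwhhGgEE=16 WwhhGgEe=16
WWHhGgEE hits 16/256; gcd=16; 16÷16/256÷16 = 1/16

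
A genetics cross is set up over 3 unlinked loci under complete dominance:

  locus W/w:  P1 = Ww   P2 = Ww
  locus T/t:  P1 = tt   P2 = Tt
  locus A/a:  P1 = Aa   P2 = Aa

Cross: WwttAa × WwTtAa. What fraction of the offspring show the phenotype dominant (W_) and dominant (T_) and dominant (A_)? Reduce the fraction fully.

WwttAa gametes: WtA×2, Wta×2, wtA×2, wta×2
WwTtAa gametes: WTA×1, WTa×1, WtA×1, Wta×1, wTA×1, wTa×1, wtA×1, wta×1
WwttAa×WwTtAa grid (8·8=64): WWTtAA=2 WWTtAa=4 WWTtaa=2 WWttAA=2 WWttAa=4 WWttaa=2 WwTtAA=4 WwTtAa=8 WwTtaa=4 WwttAA=4 WwttAa=8 Wwttaa=4 wwTtAA=2 wwTtAa=4 wwTtaa=2 wwttAA=2 wwttAa=4 wwttaa=2
W_ T_ A_ hits 18/64; gcd=2; 18÷2/64÷2 = 9/32

P(W_ T_ A_) = 9/32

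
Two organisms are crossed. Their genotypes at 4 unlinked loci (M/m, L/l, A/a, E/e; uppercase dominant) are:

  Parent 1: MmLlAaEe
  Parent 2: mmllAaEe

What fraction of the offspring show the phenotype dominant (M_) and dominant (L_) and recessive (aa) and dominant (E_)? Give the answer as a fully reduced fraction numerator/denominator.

MmLlAaEe gametes: MLAE×1, MLAe×1, MLaE×1, MLae×1, MlAE×1, MlAe×1, MlaE×1, Mlae×1, mLAE×1, mLAe×1, mLaE×1, mLae×1, mlAE×1, mlAe×1, mlaE×1, mlae×1
mmllAaEe gametes: mlAE×4, mlAe×4, mlaE×4, mlae×4
MmLlAaEe×mmllAaEe grid (16·16=256): MmLlAAEE=4 MmLlAAEe=8 MmLlAAee=4 MmLlAaEE=8 MmLlAaEe=16 MmLlAaee=8 MmLlaaEE=4 MmLlaaEe=8 MmLlaaee=4 MmllAAEE=4 MmllAAEe=8 MmllAAee=4 MmllAaEE=8 MmllAaEe=16 MmllAaee=8 MmllaaEE=4 MmllaaEe=8 Mmllaaee=4 mmLlAAEE=4 mmLlAAEe=8 mmLlAAee=4 mmLlAaEE=8 mmLlAaEe=16 mmLlAaee=8 mmLlaaEE=4 mmLlaaEe=8 mmLlaaee=4 mmllAAEE=4 mmllAAEe=8 mmllAAee=4 mmllAaEE=8 mmllAaEe=16 mmllAaee=8 mmllaaEE=4 mmllaaEe=8 mmllaaee=4
M_ L_ aa E_ hits 12/256; gcd=4; 12÷4/256÷4 = 3/64

P(M_ L_ aa E_) = 3/64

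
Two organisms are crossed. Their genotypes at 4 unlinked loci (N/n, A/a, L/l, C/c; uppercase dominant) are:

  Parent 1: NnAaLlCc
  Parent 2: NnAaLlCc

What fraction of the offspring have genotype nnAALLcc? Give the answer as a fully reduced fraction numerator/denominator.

NnAaLlCc gametes: NALC×1, NALc×1, NAlC×1, NAlc×1, NaLC×1, NaLc×1, NalC×1, Nalc×1, nALC×1, nALc×1, nAlC×1, nAlc×1, naLC×1, naLc×1, nalC×1, nalc×1
NnAaLlCc gametes: NALC×1, NALc×1, NAlC×1, NAlc×1, NaLC×1, NaLc×1, NalC×1, Nalc×1, nALC×1, nALc×1, nAlC×1, nAlc×1, naLC×1, naLc×1, nalC×1, nalc×1
NnAaLlCc×NnAaLlCc grid (16·16=256): NNAALLCC=1 NNAALLCc=2 NNAALLcc=1 NNAALlCC=2 NNAALlCc=4 NNAALlcc=2 NNAAllCC=1 NNAAllCc=2 NNAAllcc=1 NNAaLLCC=2 NNAaLLCc=4 NNAaLLcc=2 NNAaLlCC=4 NNAaLlCc=8 NNAaLlcc=4 NNAallCC=2 NNAallCc=4 NNAallcc=2 NNaaLLCC=1 NNaaLLCc=2 NNaaLLcc=1 NNaaLlCC=2 NNaaLlCc=4 NNaaLlcc=2 NNaallCC=1 NNaallCc=2 NNaallcc=1 NnAALLCC=2 NnAALLCc=4 NnAALLcc=2 NnAALlCC=4 NnAALlCc=8 NnAALlcc=4 NnAAllCC=2 NnAAllCc=4 NnAAllcc=2 NnAaLLCC=4 NnAaLLCc=8 NnAaLLcc=4 NnAaLlCC=8 NnAaLlCc=16 NnAaLlcc=8 NnAallCC=4 NnAallCc=8 NnAallcc=4 NnaaLLCC=2 NnaaLLCc=4 NnaaLLcc=2 NnaaLlCC=4 NnaaLlCc=8 NnaaLlcc=4 NnaallCC=2 NnaallCc=4 Nnaallcc=2 nnAALLCC=1 nnAALLCc=2 nnAALLcc=1 nnAALlCC=2 nnAALlCc=4 nnAALlcc=2 nnAAllCC=1 nnAAllCc=2 nnAAllcc=1 nnAaLLCC=2 nnAaLLCc=4 nnAaLLcc=2 nnAaLlCC=4 nnAaLlCc=8 nnAaLlcc=4 nnAallCC=2 nnAallCc=4 nnAallcc=2 nnaaLLCC=1 nnaaLLCc=2 nnaaLLcc=1 nnaaLlCC=2 nnaaLlCc=4 nnaaLlcc=2 nnaallCC=1 nnaallCc=2 nnaallcc=1
nnAALLcc hits 1/256; gcd=1; 1÷1/256÷1 = 1/256

P(nnAALLcc) = 1/256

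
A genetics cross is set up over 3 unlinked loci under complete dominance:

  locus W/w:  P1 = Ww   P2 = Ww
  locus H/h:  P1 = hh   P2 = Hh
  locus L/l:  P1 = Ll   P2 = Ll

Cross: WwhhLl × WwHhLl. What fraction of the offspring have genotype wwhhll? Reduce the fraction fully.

WwhhLl gametes: WhL×2, Whl×2, whL×2, whl×2
WwHhLl gametes: WHL×1, WHl×1, WhL×1, Whl×1, wHL×1, wHl×1, whL×1, whl×1
WwhhLl×WwHhLl grid (8·8=64): WWHhLL=2 WWHhLl=4 WWHhll=2 WWhhLL=2 WWhhLl=4 WWhhll=2 WwHhLL=4 WwHhLl=8 WwHhll=4 WwhhLL=4 WwhhLl=8 Wwhhll=4 wwHhLL=2 wwHhLl=4 wwHhll=2 wwhhLL=2 wwhhLl=4 wwhhll=2
wwhhll hits 2/64; gcd=2; 2÷2/64÷2 = 1/32

P(wwhhll) = 1/32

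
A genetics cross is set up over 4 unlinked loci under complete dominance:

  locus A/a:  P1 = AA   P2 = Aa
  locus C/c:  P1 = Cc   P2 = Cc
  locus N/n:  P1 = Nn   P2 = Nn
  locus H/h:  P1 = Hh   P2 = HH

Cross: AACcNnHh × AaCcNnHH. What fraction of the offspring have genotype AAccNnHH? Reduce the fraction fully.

AACcNnHh gametes: ACNH×2, ACNh×2, ACnH×2, ACnh×2, AcNH×2, AcNh×2, AcnH×2, Acnh×2
AaCcNnHH gametes: ACNH×2, ACnH×2, AcNH×2, AcnH×2, aCNH×2, aCnH×2, acNH×2, acnH×2
AACcNnHh×AaCcNnHH grid (16·16=256): AACCNNHH=4 AACCNNHh=4 AACCNnHH=8 AACCNnHh=8 AACCnnHH=4 AACCnnHh=4 AACcNNHH=8 AACcNNHh=8 AACcNnHH=16 AACcNnHh=16 AACcnnHH=8 AACcnnHh=8 AAccNNHH=4 AAccNNHh=4 AAccNnHH=8 AAccNnHh=8 AAccnnHH=4 AAccnnHh=4 AaCCNNHH=4 AaCCNNHh=4 AaCCNnHH=8 AaCCNnHh=8 AaCCnnHH=4 AaCCnnHh=4 AaCcNNHH=8 AaCcNNHh=8 AaCcNnHH=16 AaCcNnHh=16 AaCcnnHH=8 AaCcnnHh=8 AaccNNHH=4 AaccNNHh=4 AaccNnHH=8 AaccNnHh=8 AaccnnHH=4 AaccnnHh=4
AAccNnHH hits 8/256; gcd=8; 8÷8/256÷8 = 1/32

P(AAccNnHH) = 1/32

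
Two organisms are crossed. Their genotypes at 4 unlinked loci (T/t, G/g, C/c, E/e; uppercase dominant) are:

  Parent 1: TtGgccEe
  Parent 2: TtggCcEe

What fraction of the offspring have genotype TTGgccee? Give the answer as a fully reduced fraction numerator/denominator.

TtGgccEe gametes: TGcE×2, TGce×2, TgcE×2, Tgce×2, tGcE×2, tGce×2, tgcE×2, tgce×2
TtggCcEe gametes: TgCE×2, TgCe×2, TgcE×2, Tgce×2, tgCE×2, tgCe×2, tgcE×2, tgce×2
TtGgccEe×TtggCcEe grid (16·16=256): TTGgCcEE=4 TTGgCcEe=8 TTGgCcee=4 TTGgccEE=4 TTGgccEe=8 TTGgccee=4 TTggCcEE=4 TTggCcEe=8 TTggCcee=4 TTggccEE=4 TTggccEe=8 TTggccee=4 TtGgCcEE=8 TtGgCcEe=16 TtGgCcee=8 TtGgccEE=8 TtGgccEe=16 TtGgccee=8 TtggCcEE=8 TtggCcEe=16 TtggCcee=8 TtggccEE=8 TtggccEe=16 Ttggccee=8 ttGgCcEE=4 ttGgCcEe=8 ttGgCcee=4 ttGgccEE=4 ttGgccEe=8 ttGgccee=4 ttggCcEE=4 ttggCcEe=8 ttggCcee=4 ttggccEE=4 ttggccEe=8 ttggccee=4
TTGgccee hits 4/256; gcd=4; 4÷4/256÷4 = 1/64

P(TTGgccee) = 1/64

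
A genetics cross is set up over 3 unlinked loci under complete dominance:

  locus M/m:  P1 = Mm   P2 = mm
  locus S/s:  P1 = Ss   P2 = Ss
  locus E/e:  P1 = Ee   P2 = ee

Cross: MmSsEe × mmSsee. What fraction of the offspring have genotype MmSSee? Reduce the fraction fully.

MmSsEe gametes: MSE×1, MSe×1, MsE×1, Mse×1, mSE×1, mSe×1, msE×1, mse×1
mmSsee gametes: mSe×4, mse×4
MmSsEe×mmSsee grid (8·8=64): MmSSEe=4 MmSSee=4 MmSsEe=8 MmSsee=8 MmssEe=4 Mmssee=4 mmSSEe=4 mmSSee=4 mmSsEe=8 mmSsee=8 mmssEe=4 mmssee=4
MmSSee hits 4/64; gcd=4; 4÷4/64÷4 = 1/16

P(MmSSee) = 1/16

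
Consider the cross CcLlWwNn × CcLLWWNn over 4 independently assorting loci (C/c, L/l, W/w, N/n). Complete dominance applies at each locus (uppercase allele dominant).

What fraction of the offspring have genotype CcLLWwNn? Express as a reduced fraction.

CcLlWwNn gametes: CLWN×1, CLWn×1, CLwN×1, CLwn×1, ClWN×1, ClWn×1, ClwN×1, Clwn×1, cLWN×1, cLWn×1, cLwN×1, cLwn×1, clWN×1, clWn×1, clwN×1, clwn×1
CcLLWWNn gametes: CLWN×4, CLWn×4, cLWN×4, cLWn×4
CcLlWwNn×CcLLWWNn grid (16·16=256): CCLLWWNN=4 CCLLWWNn=8 CCLLWWnn=4 CCLLWwNN=4 CCLLWwNn=8 CCLLWwnn=4 CCLlWWNN=4 CCLlWWNn=8 CCLlWWnn=4 CCLlWwNN=4 CCLlWwNn=8 CCLlWwnn=4 CcLLWWNN=8 CcLLWWNn=16 CcLLWWnn=8 CcLLWwNN=8 CcLLWwNn=16 CcLLWwnn=8 CcLlWWNN=8 CcLlWWNn=16 CcLlWWnn=8 CcLlWwNN=8 CcLlWwNn=16 CcLlWwnn=8 ccLLWWNN=4 ccLLWWNn=8 ccLLWWnn=4 ccLLWwNN=4 ccLLWwNn=8 ccLLWwnn=4 ccLlWWNN=4 ccLlWWNn=8 ccLlWWnn=4 ccLlWwNN=4 ccLlWwNn=8 ccLlWwnn=4
CcLLWwNn hits 16/256; gcd=16; 16÷16/256÷16 = 1/16

P(CcLLWwNn) = 1/16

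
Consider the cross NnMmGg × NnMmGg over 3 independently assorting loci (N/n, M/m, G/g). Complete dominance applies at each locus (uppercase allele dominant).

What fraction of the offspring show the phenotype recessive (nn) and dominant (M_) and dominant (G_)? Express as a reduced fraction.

NnMmGg gametes: NMG×1, NMg×1, NmG×1, Nmg×1, nMG×1, nMg×1, nmG×1, nmg×1
NnMmGg gametes: NMG×1, NMg×1, NmG×1, Nmg×1, nMG×1, nMg×1, nmG×1, nmg×1
NnMmGg×NnMmGg grid (8·8=64): NNMMGG=1 NNMMGg=2 NNMMgg=1 NNMmGG=2 NNMmGg=4 NNMmgg=2 NNmmGG=1 NNmmGg=2 NNmmgg=1 NnMMGG=2 NnMMGg=4 NnMMgg=2 NnMmGG=4 NnMmGg=8 NnMmgg=4 NnmmGG=2 NnmmGg=4 Nnmmgg=2 nnMMGG=1 nnMMGg=2 nnMMgg=1 nnMmGG=2 nnMmGg=4 nnMmgg=2 nnmmGG=1 nnmmGg=2 nnmmgg=1
nn M_ G_ hits 9/64; gcd=1; 9÷1/64÷1 = 9/64

P(nn M_ G_) = 9/64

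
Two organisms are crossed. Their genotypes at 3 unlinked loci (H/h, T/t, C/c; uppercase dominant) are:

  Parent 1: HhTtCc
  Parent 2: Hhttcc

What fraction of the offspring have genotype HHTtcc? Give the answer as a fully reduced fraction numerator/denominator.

P(HHTtcc) = 1/16

HhTtCc gametes: HTC×1, HTc×1, HtC×1, Htc×1, hTC×1, hTc×1, htC×1, htc×1
Hhttcc gametes: Htc×4, htc×4
HhTtCc×Hhttcc grid (8·8=64): HHTtCc=4 HHTtcc=4 HHttCc=4 HHttcc=4 HhTtCc=8 HhTtcc=8 HhttCc=8 Hhttcc=8 hhTtCc=4 hhTtcc=4 hhttCc=4 hhttcc=4
HHTtcc hits 4/64; gcd=4; 4÷4/64÷4 = 1/16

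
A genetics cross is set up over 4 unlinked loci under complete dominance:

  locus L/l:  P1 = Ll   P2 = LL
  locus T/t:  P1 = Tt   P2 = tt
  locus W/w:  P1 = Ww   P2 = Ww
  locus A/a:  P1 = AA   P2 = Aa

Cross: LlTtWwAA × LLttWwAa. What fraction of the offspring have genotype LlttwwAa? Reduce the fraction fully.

LlTtWwAA gametes: LTWA×2, LTwA×2, LtWA×2, LtwA×2, lTWA×2, lTwA×2, ltWA×2, ltwA×2
LLttWwAa gametes: LtWA×4, LtWa×4, LtwA×4, Ltwa×4
LlTtWwAA×LLttWwAa grid (16·16=256): LLTtWWAA=8 LLTtWWAa=8 LLTtWwAA=16 LLTtWwAa=16 LLTtwwAA=8 LLTtwwAa=8 LLttWWAA=8 LLttWWAa=8 LLttWwAA=16 LLttWwAa=16 LLttwwAA=8 LLttwwAa=8 LlTtWWAA=8 LlTtWWAa=8 LlTtWwAA=16 LlTtWwAa=16 LlTtwwAA=8 LlTtwwAa=8 LlttWWAA=8 LlttWWAa=8 LlttWwAA=16 LlttWwAa=16 LlttwwAA=8 LlttwwAa=8
LlttwwAa hits 8/256; gcd=8; 8÷8/256÷8 = 1/32

P(LlttwwAa) = 1/32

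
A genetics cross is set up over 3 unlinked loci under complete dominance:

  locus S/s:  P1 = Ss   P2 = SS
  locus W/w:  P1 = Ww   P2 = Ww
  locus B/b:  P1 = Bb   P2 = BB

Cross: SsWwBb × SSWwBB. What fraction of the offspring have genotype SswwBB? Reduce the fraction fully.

P(SswwBB) = 1/16

SsWwBb gametes: SWB×1, SWb×1, SwB×1, Swb×1, sWB×1, sWb×1, swB×1, swb×1
SSWwBB gametes: SWB×4, SwB×4
SsWwBb×SSWwBB grid (8·8=64): SSWWBB=4 SSWWBb=4 SSWwBB=8 SSWwBb=8 SSwwBB=4 SSwwBb=4 SsWWBB=4 SsWWBb=4 SsWwBB=8 SsWwBb=8 SswwBB=4 SswwBb=4
SswwBB hits 4/64; gcd=4; 4÷4/64÷4 = 1/16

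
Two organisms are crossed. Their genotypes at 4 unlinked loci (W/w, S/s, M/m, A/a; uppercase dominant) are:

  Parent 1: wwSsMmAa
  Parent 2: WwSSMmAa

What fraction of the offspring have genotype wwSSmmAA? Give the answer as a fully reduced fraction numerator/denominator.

P(wwSSmmAA) = 1/64

wwSsMmAa gametes: wSMA×2, wSMa×2, wSmA×2, wSma×2, wsMA×2, wsMa×2, wsmA×2, wsma×2
WwSSMmAa gametes: WSMA×2, WSMa×2, WSmA×2, WSma×2, wSMA×2, wSMa×2, wSmA×2, wSma×2
wwSsMmAa×WwSSMmAa grid (16·16=256): WwSSMMAA=4 WwSSMMAa=8 WwSSMMaa=4 WwSSMmAA=8 WwSSMmAa=16 WwSSMmaa=8 WwSSmmAA=4 WwSSmmAa=8 WwSSmmaa=4 WwSsMMAA=4 WwSsMMAa=8 WwSsMMaa=4 WwSsMmAA=8 WwSsMmAa=16 WwSsMmaa=8 WwSsmmAA=4 WwSsmmAa=8 WwSsmmaa=4 wwSSMMAA=4 wwSSMMAa=8 wwSSMMaa=4 wwSSMmAA=8 wwSSMmAa=16 wwSSMmaa=8 wwSSmmAA=4 wwSSmmAa=8 wwSSmmaa=4 wwSsMMAA=4 wwSsMMAa=8 wwSsMMaa=4 wwSsMmAA=8 wwSsMmAa=16 wwSsMmaa=8 wwSsmmAA=4 wwSsmmAa=8 wwSsmmaa=4
wwSSmmAA hits 4/256; gcd=4; 4÷4/256÷4 = 1/64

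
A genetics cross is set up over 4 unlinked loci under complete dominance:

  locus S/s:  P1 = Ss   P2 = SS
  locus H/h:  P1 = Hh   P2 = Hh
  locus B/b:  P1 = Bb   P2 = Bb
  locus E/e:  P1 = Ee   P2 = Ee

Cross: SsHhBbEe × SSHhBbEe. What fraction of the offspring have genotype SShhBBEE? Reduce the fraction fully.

P(SShhBBEE) = 1/128

SsHhBbEe gametes: SHBE×1, SHBe×1, SHbE×1, SHbe×1, ShBE×1, ShBe×1, ShbE×1, Shbe×1, sHBE×1, sHBe×1, sHbE×1, sHbe×1, shBE×1, shBe×1, shbE×1, shbe×1
SSHhBbEe gametes: SHBE×2, SHBe×2, SHbE×2, SHbe×2, ShBE×2, ShBe×2, ShbE×2, Shbe×2
SsHhBbEe×SSHhBbEe grid (16·16=256): SSHHBBEE=2 SSHHBBEe=4 SSHHBBee=2 SSHHBbEE=4 SSHHBbEe=8 SSHHBbee=4 SSHHbbEE=2 SSHHbbEe=4 SSHHbbee=2 SSHhBBEE=4 SSHhBBEe=8 SSHhBBee=4 SSHhBbEE=8 SSHhBbEe=16 SSHhBbee=8 SSHhbbEE=4 SSHhbbEe=8 SSHhbbee=4 SShhBBEE=2 SShhBBEe=4 SShhBBee=2 SShhBbEE=4 SShhBbEe=8 SShhBbee=4 SShhbbEE=2 SShhbbEe=4 SShhbbee=2 SsHHBBEE=2 SsHHBBEe=4 SsHHBBee=2 SsHHBbEE=4 SsHHBbEe=8 SsHHBbee=4 SsHHbbEE=2 SsHHbbEe=4 SsHHbbee=2 SsHhBBEE=4 SsHhBBEe=8 SsHhBBee=4 SsHhBbEE=8 SsHhBbEe=16 SsHhBbee=8 SsHhbbEE=4 SsHhbbEe=8 SsHhbbee=4 SshhBBEE=2 SshhBBEe=4 SshhBBee=2 SshhBbEE=4 SshhBbEe=8 SshhBbee=4 SshhbbEE=2 SshhbbEe=4 Sshhbbee=2
SShhBBEE hits 2/256; gcd=2; 2÷2/256÷2 = 1/128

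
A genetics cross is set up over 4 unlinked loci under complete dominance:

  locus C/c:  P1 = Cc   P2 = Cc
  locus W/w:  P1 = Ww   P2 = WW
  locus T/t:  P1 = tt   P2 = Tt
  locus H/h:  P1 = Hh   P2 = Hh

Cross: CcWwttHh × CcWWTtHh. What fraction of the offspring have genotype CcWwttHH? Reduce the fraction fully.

P(CcWwttHH) = 1/32

CcWwttHh gametes: CWtH×2, CWth×2, CwtH×2, Cwth×2, cWtH×2, cWth×2, cwtH×2, cwth×2
CcWWTtHh gametes: CWTH×2, CWTh×2, CWtH×2, CWth×2, cWTH×2, cWTh×2, cWtH×2, cWth×2
CcWwttHh×CcWWTtHh grid (16·16=256): CCWWTtHH=4 CCWWTtHh=8 CCWWTthh=4 CCWWttHH=4 CCWWttHh=8 CCWWtthh=4 CCWwTtHH=4 CCWwTtHh=8 CCWwTthh=4 CCWwttHH=4 CCWwttHh=8 CCWwtthh=4 CcWWTtHH=8 CcWWTtHh=16 CcWWTthh=8 CcWWttHH=8 CcWWttHh=16 CcWWtthh=8 CcWwTtHH=8 CcWwTtHh=16 CcWwTthh=8 CcWwttHH=8 CcWwttHh=16 CcWwtthh=8 ccWWTtHH=4 ccWWTtHh=8 ccWWTthh=4 ccWWttHH=4 ccWWttHh=8 ccWWtthh=4 ccWwTtHH=4 ccWwTtHh=8 ccWwTthh=4 ccWwttHH=4 ccWwttHh=8 ccWwtthh=4
CcWwttHH hits 8/256; gcd=8; 8÷8/256÷8 = 1/32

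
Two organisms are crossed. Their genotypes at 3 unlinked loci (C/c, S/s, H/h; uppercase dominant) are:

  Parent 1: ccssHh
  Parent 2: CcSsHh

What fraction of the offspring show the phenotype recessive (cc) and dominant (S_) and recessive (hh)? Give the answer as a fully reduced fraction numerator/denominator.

P(cc S_ hh) = 1/16

ccssHh gametes: csH×4, csh×4
CcSsHh gametes: CSH×1, CSh×1, CsH×1, Csh×1, cSH×1, cSh×1, csH×1, csh×1
ccssHh×CcSsHh grid (8·8=64): CcSsHH=4 CcSsHh=8 CcSshh=4 CcssHH=4 CcssHh=8 Ccsshh=4 ccSsHH=4 ccSsHh=8 ccSshh=4 ccssHH=4 ccssHh=8 ccsshh=4
cc S_ hh hits 4/64; gcd=4; 4÷4/64÷4 = 1/16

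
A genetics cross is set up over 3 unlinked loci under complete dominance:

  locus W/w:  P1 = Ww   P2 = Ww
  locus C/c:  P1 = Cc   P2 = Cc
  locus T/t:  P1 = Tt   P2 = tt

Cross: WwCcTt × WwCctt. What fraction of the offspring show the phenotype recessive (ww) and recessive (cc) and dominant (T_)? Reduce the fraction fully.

WwCcTt gametes: WCT×1, WCt×1, WcT×1, Wct×1, wCT×1, wCt×1, wcT×1, wct×1
WwCctt gametes: WCt×2, Wct×2, wCt×2, wct×2
WwCcTt×WwCctt grid (8·8=64): WWCCTt=2 WWCCtt=2 WWCcTt=4 WWCctt=4 WWccTt=2 WWcctt=2 WwCCTt=4 WwCCtt=4 WwCcTt=8 WwCctt=8 WwccTt=4 Wwcctt=4 wwCCTt=2 wwCCtt=2 wwCcTt=4 wwCctt=4 wwccTt=2 wwcctt=2
ww cc T_ hits 2/64; gcd=2; 2÷2/64÷2 = 1/32

P(ww cc T_) = 1/32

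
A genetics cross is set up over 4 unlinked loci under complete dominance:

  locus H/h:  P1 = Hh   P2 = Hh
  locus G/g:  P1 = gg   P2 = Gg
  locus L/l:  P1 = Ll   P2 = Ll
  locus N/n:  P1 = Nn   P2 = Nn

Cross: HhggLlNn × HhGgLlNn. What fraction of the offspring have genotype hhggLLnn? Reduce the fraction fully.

P(hhggLLnn) = 1/128

HhggLlNn gametes: HgLN×2, HgLn×2, HglN×2, Hgln×2, hgLN×2, hgLn×2, hglN×2, hgln×2
HhGgLlNn gametes: HGLN×1, HGLn×1, HGlN×1, HGln×1, HgLN×1, HgLn×1, HglN×1, Hgln×1, hGLN×1, hGLn×1, hGlN×1, hGln×1, hgLN×1, hgLn×1, hglN×1, hgln×1
HhggLlNn×HhGgLlNn grid (16·16=256): HHGgLLNN=2 HHGgLLNn=4 HHGgLLnn=2 HHGgLlNN=4 HHGgLlNn=8 HHGgLlnn=4 HHGgllNN=2 HHGgllNn=4 HHGgllnn=2 HHggLLNN=2 HHggLLNn=4 HHggLLnn=2 HHggLlNN=4 HHggLlNn=8 HHggLlnn=4 HHggllNN=2 HHggllNn=4 HHggllnn=2 HhGgLLNN=4 HhGgLLNn=8 HhGgLLnn=4 HhGgLlNN=8 HhGgLlNn=16 HhGgLlnn=8 HhGgllNN=4 HhGgllNn=8 HhGgllnn=4 HhggLLNN=4 HhggLLNn=8 HhggLLnn=4 HhggLlNN=8 HhggLlNn=16 HhggLlnn=8 HhggllNN=4 HhggllNn=8 Hhggllnn=4 hhGgLLNN=2 hhGgLLNn=4 hhGgLLnn=2 hhGgLlNN=4 hhGgLlNn=8 hhGgLlnn=4 hhGgllNN=2 hhGgllNn=4 hhGgllnn=2 hhggLLNN=2 hhggLLNn=4 hhggLLnn=2 hhggLlNN=4 hhggLlNn=8 hhggLlnn=4 hhggllNN=2 hhggllNn=4 hhggllnn=2
hhggLLnn hits 2/256; gcd=2; 2÷2/256÷2 = 1/128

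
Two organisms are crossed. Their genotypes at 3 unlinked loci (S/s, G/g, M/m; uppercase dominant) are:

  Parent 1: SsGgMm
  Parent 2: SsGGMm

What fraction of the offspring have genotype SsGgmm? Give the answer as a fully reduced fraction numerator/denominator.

SsGgMm gametes: SGM×1, SGm×1, SgM×1, Sgm×1, sGM×1, sGm×1, sgM×1, sgm×1
SsGGMm gametes: SGM×2, SGm×2, sGM×2, sGm×2
SsGgMm×SsGGMm grid (8·8=64): SSGGMM=2 SSGGMm=4 SSGGmm=2 SSGgMM=2 SSGgMm=4 SSGgmm=2 SsGGMM=4 SsGGMm=8 SsGGmm=4 SsGgMM=4 SsGgMm=8 SsGgmm=4 ssGGMM=2 ssGGMm=4 ssGGmm=2 ssGgMM=2 ssGgMm=4 ssGgmm=2
SsGgmm hits 4/64; gcd=4; 4÷4/64÷4 = 1/16

P(SsGgmm) = 1/16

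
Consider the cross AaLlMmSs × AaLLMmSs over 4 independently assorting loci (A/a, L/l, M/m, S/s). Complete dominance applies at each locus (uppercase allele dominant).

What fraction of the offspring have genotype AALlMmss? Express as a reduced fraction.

AaLlMmSs gametes: ALMS×1, ALMs×1, ALmS×1, ALms×1, AlMS×1, AlMs×1, AlmS×1, Alms×1, aLMS×1, aLMs×1, aLmS×1, aLms×1, alMS×1, alMs×1, almS×1, alms×1
AaLLMmSs gametes: ALMS×2, ALMs×2, ALmS×2, ALms×2, aLMS×2, aLMs×2, aLmS×2, aLms×2
AaLlMmSs×AaLLMmSs grid (16·16=256): AALLMMSS=2 AALLMMSs=4 AALLMMss=2 AALLMmSS=4 AALLMmSs=8 AALLMmss=4 AALLmmSS=2 AALLmmSs=4 AALLmmss=2 AALlMMSS=2 AALlMMSs=4 AALlMMss=2 AALlMmSS=4 AALlMmSs=8 AALlMmss=4 AALlmmSS=2 AALlmmSs=4 AALlmmss=2 AaLLMMSS=4 AaLLMMSs=8 AaLLMMss=4 AaLLMmSS=8 AaLLMmSs=16 AaLLMmss=8 AaLLmmSS=4 AaLLmmSs=8 AaLLmmss=4 AaLlMMSS=4 AaLlMMSs=8 AaLlMMss=4 AaLlMmSS=8 AaLlMmSs=16 AaLlMmss=8 AaLlmmSS=4 AaLlmmSs=8 AaLlmmss=4 aaLLMMSS=2 aaLLMMSs=4 aaLLMMss=2 aaLLMmSS=4 aaLLMmSs=8 aaLLMmss=4 aaLLmmSS=2 aaLLmmSs=4 aaLLmmss=2 aaLlMMSS=2 aaLlMMSs=4 aaLlMMss=2 aaLlMmSS=4 aaLlMmSs=8 aaLlMmss=4 aaLlmmSS=2 aaLlmmSs=4 aaLlmmss=2
AALlMmss hits 4/256; gcd=4; 4÷4/256÷4 = 1/64

P(AALlMmss) = 1/64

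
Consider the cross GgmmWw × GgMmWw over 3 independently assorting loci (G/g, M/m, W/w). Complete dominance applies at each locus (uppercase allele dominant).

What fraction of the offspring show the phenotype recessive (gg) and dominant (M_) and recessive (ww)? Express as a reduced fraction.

GgmmWw gametes: GmW×2, Gmw×2, gmW×2, gmw×2
GgMmWw gametes: GMW×1, GMw×1, GmW×1, Gmw×1, gMW×1, gMw×1, gmW×1, gmw×1
GgmmWw×GgMmWw grid (8·8=64): GGMmWW=2 GGMmWw=4 GGMmww=2 GGmmWW=2 GGmmWw=4 GGmmww=2 GgMmWW=4 GgMmWw=8 GgMmww=4 GgmmWW=4 GgmmWw=8 Ggmmww=4 ggMmWW=2 ggMmWw=4 ggMmww=2 ggmmWW=2 ggmmWw=4 ggmmww=2
gg M_ ww hits 2/64; gcd=2; 2÷2/64÷2 = 1/32

P(gg M_ ww) = 1/32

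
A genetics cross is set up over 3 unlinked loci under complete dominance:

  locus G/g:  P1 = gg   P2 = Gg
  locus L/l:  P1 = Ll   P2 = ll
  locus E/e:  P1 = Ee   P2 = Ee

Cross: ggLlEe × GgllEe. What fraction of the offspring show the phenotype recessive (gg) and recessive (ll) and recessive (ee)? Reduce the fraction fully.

ggLlEe gametes: gLE×2, gLe×2, glE×2, gle×2
GgllEe gametes: GlE×2, Gle×2, glE×2, gle×2
ggLlEe×GgllEe grid (8·8=64): GgLlEE=4 GgLlEe=8 GgLlee=4 GgllEE=4 GgllEe=8 Ggllee=4 ggLlEE=4 ggLlEe=8 ggLlee=4 ggllEE=4 ggllEe=8 ggllee=4
gg ll ee hits 4/64; gcd=4; 4÷4/64÷4 = 1/16

P(gg ll ee) = 1/16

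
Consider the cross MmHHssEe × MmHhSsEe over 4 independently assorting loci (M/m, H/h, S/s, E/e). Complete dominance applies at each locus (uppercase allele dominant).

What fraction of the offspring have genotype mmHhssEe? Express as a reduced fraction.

MmHHssEe gametes: MHsE×4, MHse×4, mHsE×4, mHse×4
MmHhSsEe gametes: MHSE×1, MHSe×1, MHsE×1, MHse×1, MhSE×1, MhSe×1, MhsE×1, Mhse×1, mHSE×1, mHSe×1, mHsE×1, mHse×1, mhSE×1, mhSe×1, mhsE×1, mhse×1
MmHHssEe×MmHhSsEe grid (16·16=256): MMHHSsEE=4 MMHHSsEe=8 MMHHSsee=4 MMHHssEE=4 MMHHssEe=8 MMHHssee=4 MMHhSsEE=4 MMHhSsEe=8 MMHhSsee=4 MMHhssEE=4 MMHhssEe=8 MMHhssee=4 MmHHSsEE=8 MmHHSsEe=16 MmHHSsee=8 MmHHssEE=8 MmHHssEe=16 MmHHssee=8 MmHhSsEE=8 MmHhSsEe=16 MmHhSsee=8 MmHhssEE=8 MmHhssEe=16 MmHhssee=8 mmHHSsEE=4 mmHHSsEe=8 mmHHSsee=4 mmHHssEE=4 mmHHssEe=8 mmHHssee=4 mmHhSsEE=4 mmHhSsEe=8 mmHhSsee=4 mmHhssEE=4 mmHhssEe=8 mmHhssee=4
mmHhssEe hits 8/256; gcd=8; 8÷8/256÷8 = 1/32

P(mmHhssEe) = 1/32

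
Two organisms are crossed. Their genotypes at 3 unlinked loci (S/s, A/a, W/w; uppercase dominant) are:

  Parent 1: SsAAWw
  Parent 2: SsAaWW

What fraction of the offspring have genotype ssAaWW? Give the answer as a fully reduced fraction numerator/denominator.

SsAAWw gametes: SAW×2, SAw×2, sAW×2, sAw×2
SsAaWW gametes: SAW×2, SaW×2, sAW×2, saW×2
SsAAWw×SsAaWW grid (8·8=64): SSAAWW=4 SSAAWw=4 SSAaWW=4 SSAaWw=4 SsAAWW=8 SsAAWw=8 SsAaWW=8 SsAaWw=8 ssAAWW=4 ssAAWw=4 ssAaWW=4 ssAaWw=4
ssAaWW hits 4/64; gcd=4; 4÷4/64÷4 = 1/16

P(ssAaWW) = 1/16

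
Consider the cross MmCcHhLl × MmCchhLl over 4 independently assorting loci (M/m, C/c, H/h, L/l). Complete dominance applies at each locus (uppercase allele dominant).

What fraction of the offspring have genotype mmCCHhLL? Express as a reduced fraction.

MmCcHhLl gametes: MCHL×1, MCHl×1, MChL×1, MChl×1, McHL×1, McHl×1, MchL×1, Mchl×1, mCHL×1, mCHl×1, mChL×1, mChl×1, mcHL×1, mcHl×1, mchL×1, mchl×1
MmCchhLl gametes: MChL×2, MChl×2, MchL×2, Mchl×2, mChL×2, mChl×2, mchL×2, mchl×2
MmCcHhLl×MmCchhLl grid (16·16=256): MMCCHhLL=2 MMCCHhLl=4 MMCCHhll=2 MMCChhLL=2 MMCChhLl=4 MMCChhll=2 MMCcHhLL=4 MMCcHhLl=8 MMCcHhll=4 MMCchhLL=4 MMCchhLl=8 MMCchhll=4 MMccHhLL=2 MMccHhLl=4 MMccHhll=2 MMcchhLL=2 MMcchhLl=4 MMcchhll=2 MmCCHhLL=4 MmCCHhLl=8 MmCCHhll=4 MmCChhLL=4 MmCChhLl=8 MmCChhll=4 MmCcHhLL=8 MmCcHhLl=16 MmCcHhll=8 MmCchhLL=8 MmCchhLl=16 MmCchhll=8 MmccHhLL=4 MmccHhLl=8 MmccHhll=4 MmcchhLL=4 MmcchhLl=8 Mmcchhll=4 mmCCHhLL=2 mmCCHhLl=4 mmCCHhll=2 mmCChhLL=2 mmCChhLl=4 mmCChhll=2 mmCcHhLL=4 mmCcHhLl=8 mmCcHhll=4 mmCchhLL=4 mmCchhLl=8 mmCchhll=4 mmccHhLL=2 mmccHhLl=4 mmccHhll=2 mmcchhLL=2 mmcchhLl=4 mmcchhll=2
mmCCHhLL hits 2/256; gcd=2; 2÷2/256÷2 = 1/128

P(mmCCHhLL) = 1/128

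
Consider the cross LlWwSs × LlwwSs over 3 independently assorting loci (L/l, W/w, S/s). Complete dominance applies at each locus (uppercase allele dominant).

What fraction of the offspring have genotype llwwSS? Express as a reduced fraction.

LlWwSs gametes: LWS×1, LWs×1, LwS×1, Lws×1, lWS×1, lWs×1, lwS×1, lws×1
LlwwSs gametes: LwS×2, Lws×2, lwS×2, lws×2
LlWwSs×LlwwSs grid (8·8=64): LLWwSS=2 LLWwSs=4 LLWwss=2 LLwwSS=2 LLwwSs=4 LLwwss=2 LlWwSS=4 LlWwSs=8 LlWwss=4 LlwwSS=4 LlwwSs=8 Llwwss=4 llWwSS=2 llWwSs=4 llWwss=2 llwwSS=2 llwwSs=4 llwwss=2
llwwSS hits 2/64; gcd=2; 2÷2/64÷2 = 1/32

P(llwwSS) = 1/32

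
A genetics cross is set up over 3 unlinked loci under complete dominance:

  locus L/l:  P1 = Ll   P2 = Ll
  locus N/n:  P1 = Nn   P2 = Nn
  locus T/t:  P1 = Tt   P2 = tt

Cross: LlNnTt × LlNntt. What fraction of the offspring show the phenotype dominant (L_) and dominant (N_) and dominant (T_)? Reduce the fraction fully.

P(L_ N_ T_) = 9/32

LlNnTt gametes: LNT×1, LNt×1, LnT×1, Lnt×1, lNT×1, lNt×1, lnT×1, lnt×1
LlNntt gametes: LNt×2, Lnt×2, lNt×2, lnt×2
LlNnTt×LlNntt grid (8·8=64): LLNNTt=2 LLNNtt=2 LLNnTt=4 LLNntt=4 LLnnTt=2 LLnntt=2 LlNNTt=4 LlNNtt=4 LlNnTt=8 LlNntt=8 LlnnTt=4 Llnntt=4 llNNTt=2 llNNtt=2 llNnTt=4 llNntt=4 llnnTt=2 llnntt=2
L_ N_ T_ hits 18/64; gcd=2; 18÷2/64÷2 = 9/32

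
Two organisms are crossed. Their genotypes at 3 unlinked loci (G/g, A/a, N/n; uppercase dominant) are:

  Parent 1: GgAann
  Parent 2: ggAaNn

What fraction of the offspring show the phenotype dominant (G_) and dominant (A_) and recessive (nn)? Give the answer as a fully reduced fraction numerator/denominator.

GgAann gametes: GAn×2, Gan×2, gAn×2, gan×2
ggAaNn gametes: gAN×2, gAn×2, gaN×2, gan×2
GgAann×ggAaNn grid (8·8=64): GgAANn=4 GgAAnn=4 GgAaNn=8 GgAann=8 GgaaNn=4 Ggaann=4 ggAANn=4 ggAAnn=4 ggAaNn=8 ggAann=8 ggaaNn=4 ggaann=4
G_ A_ nn hits 12/64; gcd=4; 12÷4/64÷4 = 3/16

P(G_ A_ nn) = 3/16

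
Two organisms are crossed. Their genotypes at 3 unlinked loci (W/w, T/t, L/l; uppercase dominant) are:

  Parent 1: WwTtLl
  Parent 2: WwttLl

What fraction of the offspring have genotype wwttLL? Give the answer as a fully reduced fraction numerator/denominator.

P(wwttLL) = 1/32

WwTtLl gametes: WTL×1, WTl×1, WtL×1, Wtl×1, wTL×1, wTl×1, wtL×1, wtl×1
WwttLl gametes: WtL×2, Wtl×2, wtL×2, wtl×2
WwTtLl×WwttLl grid (8·8=64): WWTtLL=2 WWTtLl=4 WWTtll=2 WWttLL=2 WWttLl=4 WWttll=2 WwTtLL=4 WwTtLl=8 WwTtll=4 WwttLL=4 WwttLl=8 Wwttll=4 wwTtLL=2 wwTtLl=4 wwTtll=2 wwttLL=2 wwttLl=4 wwttll=2
wwttLL hits 2/64; gcd=2; 2÷2/64÷2 = 1/32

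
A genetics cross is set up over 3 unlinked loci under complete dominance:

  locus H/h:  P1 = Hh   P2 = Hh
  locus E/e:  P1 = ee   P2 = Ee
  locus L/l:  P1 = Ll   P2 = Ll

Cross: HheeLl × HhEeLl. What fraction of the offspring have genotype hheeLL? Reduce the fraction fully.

HheeLl gametes: HeL×2, Hel×2, heL×2, hel×2
HhEeLl gametes: HEL×1, HEl×1, HeL×1, Hel×1, hEL×1, hEl×1, heL×1, hel×1
HheeLl×HhEeLl grid (8·8=64): HHEeLL=2 HHEeLl=4 HHEell=2 HHeeLL=2 HHeeLl=4 HHeell=2 HhEeLL=4 HhEeLl=8 HhEell=4 HheeLL=4 HheeLl=8 Hheell=4 hhEeLL=2 hhEeLl=4 hhEell=2 hheeLL=2 hheeLl=4 hheell=2
hheeLL hits 2/64; gcd=2; 2÷2/64÷2 = 1/32

P(hheeLL) = 1/32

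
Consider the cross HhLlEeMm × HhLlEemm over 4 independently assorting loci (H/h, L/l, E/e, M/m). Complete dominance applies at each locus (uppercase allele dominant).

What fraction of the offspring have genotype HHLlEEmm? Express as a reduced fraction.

P(HHLlEEmm) = 1/64

HhLlEeMm gametes: HLEM×1, HLEm×1, HLeM×1, HLem×1, HlEM×1, HlEm×1, HleM×1, Hlem×1, hLEM×1, hLEm×1, hLeM×1, hLem×1, hlEM×1, hlEm×1, hleM×1, hlem×1
HhLlEemm gametes: HLEm×2, HLem×2, HlEm×2, Hlem×2, hLEm×2, hLem×2, hlEm×2, hlem×2
HhLlEeMm×HhLlEemm grid (16·16=256): HHLLEEMm=2 HHLLEEmm=2 HHLLEeMm=4 HHLLEemm=4 HHLLeeMm=2 HHLLeemm=2 HHLlEEMm=4 HHLlEEmm=4 HHLlEeMm=8 HHLlEemm=8 HHLleeMm=4 HHLleemm=4 HHllEEMm=2 HHllEEmm=2 HHllEeMm=4 HHllEemm=4 HHlleeMm=2 HHlleemm=2 HhLLEEMm=4 HhLLEEmm=4 HhLLEeMm=8 HhLLEemm=8 HhLLeeMm=4 HhLLeemm=4 HhLlEEMm=8 HhLlEEmm=8 HhLlEeMm=16 HhLlEemm=16 HhLleeMm=8 HhLleemm=8 HhllEEMm=4 HhllEEmm=4 HhllEeMm=8 HhllEemm=8 HhlleeMm=4 Hhlleemm=4 hhLLEEMm=2 hhLLEEmm=2 hhLLEeMm=4 hhLLEemm=4 hhLLeeMm=2 hhLLeemm=2 hhLlEEMm=4 hhLlEEmm=4 hhLlEeMm=8 hhLlEemm=8 hhLleeMm=4 hhLleemm=4 hhllEEMm=2 hhllEEmm=2 hhllEeMm=4 hhllEemm=4 hhlleeMm=2 hhlleemm=2
HHLlEEmm hits 4/256; gcd=4; 4÷4/256÷4 = 1/64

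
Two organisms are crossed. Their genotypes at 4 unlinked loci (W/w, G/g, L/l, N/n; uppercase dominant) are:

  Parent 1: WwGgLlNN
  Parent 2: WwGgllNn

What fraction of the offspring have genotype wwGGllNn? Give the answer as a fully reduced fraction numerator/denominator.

WwGgLlNN gametes: WGLN×2, WGlN×2, WgLN×2, WglN×2, wGLN×2, wGlN×2, wgLN×2, wglN×2
WwGgllNn gametes: WGlN×2, WGln×2, WglN×2, Wgln×2, wGlN×2, wGln×2, wglN×2, wgln×2
WwGgLlNN×WwGgllNn grid (16·16=256): WWGGLlNN=4 WWGGLlNn=4 WWGGllNN=4 WWGGllNn=4 WWGgLlNN=8 WWGgLlNn=8 WWGgllNN=8 WWGgllNn=8 WWggLlNN=4 WWggLlNn=4 WWggllNN=4 WWggllNn=4 WwGGLlNN=8 WwGGLlNn=8 WwGGllNN=8 WwGGllNn=8 WwGgLlNN=16 WwGgLlNn=16 WwGgllNN=16 WwGgllNn=16 WwggLlNN=8 WwggLlNn=8 WwggllNN=8 WwggllNn=8 wwGGLlNN=4 wwGGLlNn=4 wwGGllNN=4 wwGGllNn=4 wwGgLlNN=8 wwGgLlNn=8 wwGgllNN=8 wwGgllNn=8 wwggLlNN=4 wwggLlNn=4 wwggllNN=4 wwggllNn=4
wwGGllNn hits 4/256; gcd=4; 4÷4/256÷4 = 1/64

P(wwGGllNn) = 1/64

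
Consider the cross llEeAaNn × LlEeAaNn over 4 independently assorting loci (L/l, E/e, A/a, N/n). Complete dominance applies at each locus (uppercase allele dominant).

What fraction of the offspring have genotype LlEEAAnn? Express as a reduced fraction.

llEeAaNn gametes: lEAN×2, lEAn×2, lEaN×2, lEan×2, leAN×2, leAn×2, leaN×2, lean×2
LlEeAaNn gametes: LEAN×1, LEAn×1, LEaN×1, LEan×1, LeAN×1, LeAn×1, LeaN×1, Lean×1, lEAN×1, lEAn×1, lEaN×1, lEan×1, leAN×1, leAn×1, leaN×1, lean×1
llEeAaNn×LlEeAaNn grid (16·16=256): LlEEAANN=2 LlEEAANn=4 LlEEAAnn=2 LlEEAaNN=4 LlEEAaNn=8 LlEEAann=4 LlEEaaNN=2 LlEEaaNn=4 LlEEaann=2 LlEeAANN=4 LlEeAANn=8 LlEeAAnn=4 LlEeAaNN=8 LlEeAaNn=16 LlEeAann=8 LlEeaaNN=4 LlEeaaNn=8 LlEeaann=4 LleeAANN=2 LleeAANn=4 LleeAAnn=2 LleeAaNN=4 LleeAaNn=8 LleeAann=4 LleeaaNN=2 LleeaaNn=4 Lleeaann=2 llEEAANN=2 llEEAANn=4 llEEAAnn=2 llEEAaNN=4 llEEAaNn=8 llEEAann=4 llEEaaNN=2 llEEaaNn=4 llEEaann=2 llEeAANN=4 llEeAANn=8 llEeAAnn=4 llEeAaNN=8 llEeAaNn=16 llEeAann=8 llEeaaNN=4 llEeaaNn=8 llEeaann=4 lleeAANN=2 lleeAANn=4 lleeAAnn=2 lleeAaNN=4 lleeAaNn=8 lleeAann=4 lleeaaNN=2 lleeaaNn=4 lleeaann=2
LlEEAAnn hits 2/256; gcd=2; 2÷2/256÷2 = 1/128

P(LlEEAAnn) = 1/128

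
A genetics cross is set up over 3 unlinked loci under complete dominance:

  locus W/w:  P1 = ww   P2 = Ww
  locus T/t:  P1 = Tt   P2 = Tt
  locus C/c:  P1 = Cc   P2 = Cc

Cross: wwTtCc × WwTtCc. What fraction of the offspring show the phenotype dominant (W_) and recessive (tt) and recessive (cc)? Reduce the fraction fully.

wwTtCc gametes: wTC×2, wTc×2, wtC×2, wtc×2
WwTtCc gametes: WTC×1, WTc×1, WtC×1, Wtc×1, wTC×1, wTc×1, wtC×1, wtc×1
wwTtCc×WwTtCc grid (8·8=64): WwTTCC=2 WwTTCc=4 WwTTcc=2 WwTtCC=4 WwTtCc=8 WwTtcc=4 WwttCC=2 WwttCc=4 Wwttcc=2 wwTTCC=2 wwTTCc=4 wwTTcc=2 wwTtCC=4 wwTtCc=8 wwTtcc=4 wwttCC=2 wwttCc=4 wwttcc=2
W_ tt cc hits 2/64; gcd=2; 2÷2/64÷2 = 1/32

P(W_ tt cc) = 1/32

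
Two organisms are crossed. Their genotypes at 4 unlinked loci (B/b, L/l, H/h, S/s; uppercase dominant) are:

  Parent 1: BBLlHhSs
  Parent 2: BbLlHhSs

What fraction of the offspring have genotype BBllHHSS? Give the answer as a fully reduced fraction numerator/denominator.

BBLlHhSs gametes: BLHS×2, BLHs×2, BLhS×2, BLhs×2, BlHS×2, BlHs×2, BlhS×2, Blhs×2
BbLlHhSs gametes: BLHS×1, BLHs×1, BLhS×1, BLhs×1, BlHS×1, BlHs×1, BlhS×1, Blhs×1, bLHS×1, bLHs×1, bLhS×1, bLhs×1, blHS×1, blHs×1, blhS×1, blhs×1
BBLlHhSs×BbLlHhSs grid (16·16=256): BBLLHHSS=2 BBLLHHSs=4 BBLLHHss=2 BBLLHhSS=4 BBLLHhSs=8 BBLLHhss=4 BBLLhhSS=2 BBLLhhSs=4 BBLLhhss=2 BBLlHHSS=4 BBLlHHSs=8 BBLlHHss=4 BBLlHhSS=8 BBLlHhSs=16 BBLlHhss=8 BBLlhhSS=4 BBLlhhSs=8 BBLlhhss=4 BBllHHSS=2 BBllHHSs=4 BBllHHss=2 BBllHhSS=4 BBllHhSs=8 BBllHhss=4 BBllhhSS=2 BBllhhSs=4 BBllhhss=2 BbLLHHSS=2 BbLLHHSs=4 BbLLHHss=2 BbLLHhSS=4 BbLLHhSs=8 BbLLHhss=4 BbLLhhSS=2 BbLLhhSs=4 BbLLhhss=2 BbLlHHSS=4 BbLlHHSs=8 BbLlHHss=4 BbLlHhSS=8 BbLlHhSs=16 BbLlHhss=8 BbLlhhSS=4 BbLlhhSs=8 BbLlhhss=4 BbllHHSS=2 BbllHHSs=4 BbllHHss=2 BbllHhSS=4 BbllHhSs=8 BbllHhss=4 BbllhhSS=2 BbllhhSs=4 Bbllhhss=2
BBllHHSS hits 2/256; gcd=2; 2÷2/256÷2 = 1/128

P(BBllHHSS) = 1/128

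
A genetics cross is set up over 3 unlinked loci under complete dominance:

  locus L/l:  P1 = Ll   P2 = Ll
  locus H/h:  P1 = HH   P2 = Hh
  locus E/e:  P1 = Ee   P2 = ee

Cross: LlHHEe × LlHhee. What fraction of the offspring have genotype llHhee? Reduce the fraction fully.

P(llHhee) = 1/16

LlHHEe gametes: LHE×2, LHe×2, lHE×2, lHe×2
LlHhee gametes: LHe×2, Lhe×2, lHe×2, lhe×2
LlHHEe×LlHhee grid (8·8=64): LLHHEe=4 LLHHee=4 LLHhEe=4 LLHhee=4 LlHHEe=8 LlHHee=8 LlHhEe=8 LlHhee=8 llHHEe=4 llHHee=4 llHhEe=4 llHhee=4
llHhee hits 4/64; gcd=4; 4÷4/64÷4 = 1/16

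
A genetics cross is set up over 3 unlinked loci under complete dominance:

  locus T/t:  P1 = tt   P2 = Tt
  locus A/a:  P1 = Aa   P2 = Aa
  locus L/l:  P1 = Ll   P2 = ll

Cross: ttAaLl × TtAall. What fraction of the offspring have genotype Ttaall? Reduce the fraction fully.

ttAaLl gametes: tAL×2, tAl×2, taL×2, tal×2
TtAall gametes: TAl×2, Tal×2, tAl×2, tal×2
ttAaLl×TtAall grid (8·8=64): TtAALl=4 TtAAll=4 TtAaLl=8 TtAall=8 TtaaLl=4 Ttaall=4 ttAALl=4 ttAAll=4 ttAaLl=8 ttAall=8 ttaaLl=4 ttaall=4
Ttaall hits 4/64; gcd=4; 4÷4/64÷4 = 1/16

P(Ttaall) = 1/16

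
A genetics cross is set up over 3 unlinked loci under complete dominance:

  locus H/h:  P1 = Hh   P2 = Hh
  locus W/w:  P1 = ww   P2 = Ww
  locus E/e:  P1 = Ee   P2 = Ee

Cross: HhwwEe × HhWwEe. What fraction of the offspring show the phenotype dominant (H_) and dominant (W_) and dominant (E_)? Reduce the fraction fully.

P(H_ W_ E_) = 9/32

HhwwEe gametes: HwE×2, Hwe×2, hwE×2, hwe×2
HhWwEe gametes: HWE×1, HWe×1, HwE×1, Hwe×1, hWE×1, hWe×1, hwE×1, hwe×1
HhwwEe×HhWwEe grid (8·8=64): HHWwEE=2 HHWwEe=4 HHWwee=2 HHwwEE=2 HHwwEe=4 HHwwee=2 HhWwEE=4 HhWwEe=8 HhWwee=4 HhwwEE=4 HhwwEe=8 Hhwwee=4 hhWwEE=2 hhWwEe=4 hhWwee=2 hhwwEE=2 hhwwEe=4 hhwwee=2
H_ W_ E_ hits 18/64; gcd=2; 18÷2/64÷2 = 9/32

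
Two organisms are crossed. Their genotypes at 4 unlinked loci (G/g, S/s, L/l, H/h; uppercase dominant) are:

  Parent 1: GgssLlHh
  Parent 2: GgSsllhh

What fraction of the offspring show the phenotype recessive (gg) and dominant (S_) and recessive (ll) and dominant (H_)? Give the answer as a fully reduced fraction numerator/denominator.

P(gg S_ ll H_) = 1/32

GgssLlHh gametes: GsLH×2, GsLh×2, GslH×2, Gslh×2, gsLH×2, gsLh×2, gslH×2, gslh×2
GgSsllhh gametes: GSlh×4, Gslh×4, gSlh×4, gslh×4
GgssLlHh×GgSsllhh grid (16·16=256): GGSsLlHh=8 GGSsLlhh=8 GGSsllHh=8 GGSsllhh=8 GGssLlHh=8 GGssLlhh=8 GGssllHh=8 GGssllhh=8 GgSsLlHh=16 GgSsLlhh=16 GgSsllHh=16 GgSsllhh=16 GgssLlHh=16 GgssLlhh=16 GgssllHh=16 Ggssllhh=16 ggSsLlHh=8 ggSsLlhh=8 ggSsllHh=8 ggSsllhh=8 ggssLlHh=8 ggssLlhh=8 ggssllHh=8 ggssllhh=8
gg S_ ll H_ hits 8/256; gcd=8; 8÷8/256÷8 = 1/32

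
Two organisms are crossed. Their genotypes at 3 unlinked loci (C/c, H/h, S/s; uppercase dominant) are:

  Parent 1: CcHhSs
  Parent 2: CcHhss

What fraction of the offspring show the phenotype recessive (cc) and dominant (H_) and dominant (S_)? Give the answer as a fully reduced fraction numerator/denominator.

P(cc H_ S_) = 3/32

CcHhSs gametes: CHS×1, CHs×1, ChS×1, Chs×1, cHS×1, cHs×1, chS×1, chs×1
CcHhss gametes: CHs×2, Chs×2, cHs×2, chs×2
CcHhSs×CcHhss grid (8·8=64): CCHHSs=2 CCHHss=2 CCHhSs=4 CCHhss=4 CChhSs=2 CChhss=2 CcHHSs=4 CcHHss=4 CcHhSs=8 CcHhss=8 CchhSs=4 Cchhss=4 ccHHSs=2 ccHHss=2 ccHhSs=4 ccHhss=4 cchhSs=2 cchhss=2
cc H_ S_ hits 6/64; gcd=2; 6÷2/64÷2 = 3/32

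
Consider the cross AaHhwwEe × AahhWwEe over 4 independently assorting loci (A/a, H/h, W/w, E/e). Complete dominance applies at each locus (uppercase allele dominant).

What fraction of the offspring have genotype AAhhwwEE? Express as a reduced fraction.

AaHhwwEe gametes: AHwE×2, AHwe×2, AhwE×2, Ahwe×2, aHwE×2, aHwe×2, ahwE×2, ahwe×2
AahhWwEe gametes: AhWE×2, AhWe×2, AhwE×2, Ahwe×2, ahWE×2, ahWe×2, ahwE×2, ahwe×2
AaHhwwEe×AahhWwEe grid (16·16=256): AAHhWwEE=4 AAHhWwEe=8 AAHhWwee=4 AAHhwwEE=4 AAHhwwEe=8 AAHhwwee=4 AAhhWwEE=4 AAhhWwEe=8 AAhhWwee=4 AAhhwwEE=4 AAhhwwEe=8 AAhhwwee=4 AaHhWwEE=8 AaHhWwEe=16 AaHhWwee=8 AaHhwwEE=8 AaHhwwEe=16 AaHhwwee=8 AahhWwEE=8 AahhWwEe=16 AahhWwee=8 AahhwwEE=8 AahhwwEe=16 Aahhwwee=8 aaHhWwEE=4 aaHhWwEe=8 aaHhWwee=4 aaHhwwEE=4 aaHhwwEe=8 aaHhwwee=4 aahhWwEE=4 aahhWwEe=8 aahhWwee=4 aahhwwEE=4 aahhwwEe=8 aahhwwee=4
AAhhwwEE hits 4/256; gcd=4; 4÷4/256÷4 = 1/64

P(AAhhwwEE) = 1/64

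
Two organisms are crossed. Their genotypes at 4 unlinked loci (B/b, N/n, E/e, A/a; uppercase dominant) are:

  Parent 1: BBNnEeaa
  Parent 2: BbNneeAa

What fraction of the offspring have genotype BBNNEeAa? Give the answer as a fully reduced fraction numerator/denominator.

BBNnEeaa gametes: BNEa×4, BNea×4, BnEa×4, Bnea×4
BbNneeAa gametes: BNeA×2, BNea×2, BneA×2, Bnea×2, bNeA×2, bNea×2, bneA×2, bnea×2
BBNnEeaa×BbNneeAa grid (16·16=256): BBNNEeAa=8 BBNNEeaa=8 BBNNeeAa=8 BBNNeeaa=8 BBNnEeAa=16 BBNnEeaa=16 BBNneeAa=16 BBNneeaa=16 BBnnEeAa=8 BBnnEeaa=8 BBnneeAa=8 BBnneeaa=8 BbNNEeAa=8 BbNNEeaa=8 BbNNeeAa=8 BbNNeeaa=8 BbNnEeAa=16 BbNnEeaa=16 BbNneeAa=16 BbNneeaa=16 BbnnEeAa=8 BbnnEeaa=8 BbnneeAa=8 Bbnneeaa=8
BBNNEeAa hits 8/256; gcd=8; 8÷8/256÷8 = 1/32

P(BBNNEeAa) = 1/32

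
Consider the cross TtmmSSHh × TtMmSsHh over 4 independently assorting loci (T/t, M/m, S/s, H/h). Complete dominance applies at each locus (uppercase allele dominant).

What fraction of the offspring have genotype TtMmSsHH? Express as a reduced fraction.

P(TtMmSsHH) = 1/32

TtmmSSHh gametes: TmSH×4, TmSh×4, tmSH×4, tmSh×4
TtMmSsHh gametes: TMSH×1, TMSh×1, TMsH×1, TMsh×1, TmSH×1, TmSh×1, TmsH×1, Tmsh×1, tMSH×1, tMSh×1, tMsH×1, tMsh×1, tmSH×1, tmSh×1, tmsH×1, tmsh×1
TtmmSSHh×TtMmSsHh grid (16·16=256): TTMmSSHH=4 TTMmSSHh=8 TTMmSShh=4 TTMmSsHH=4 TTMmSsHh=8 TTMmSshh=4 TTmmSSHH=4 TTmmSSHh=8 TTmmSShh=4 TTmmSsHH=4 TTmmSsHh=8 TTmmSshh=4 TtMmSSHH=8 TtMmSSHh=16 TtMmSShh=8 TtMmSsHH=8 TtMmSsHh=16 TtMmSshh=8 TtmmSSHH=8 TtmmSSHh=16 TtmmSShh=8 TtmmSsHH=8 TtmmSsHh=16 TtmmSshh=8 ttMmSSHH=4 ttMmSSHh=8 ttMmSShh=4 ttMmSsHH=4 ttMmSsHh=8 ttMmSshh=4 ttmmSSHH=4 ttmmSSHh=8 ttmmSShh=4 ttmmSsHH=4 ttmmSsHh=8 ttmmSshh=4
TtMmSsHH hits 8/256; gcd=8; 8÷8/256÷8 = 1/32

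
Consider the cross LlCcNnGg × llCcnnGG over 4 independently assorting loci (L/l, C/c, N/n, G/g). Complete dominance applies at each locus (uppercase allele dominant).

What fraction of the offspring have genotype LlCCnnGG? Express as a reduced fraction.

P(LlCCnnGG) = 1/32

LlCcNnGg gametes: LCNG×1, LCNg×1, LCnG×1, LCng×1, LcNG×1, LcNg×1, LcnG×1, Lcng×1, lCNG×1, lCNg×1, lCnG×1, lCng×1, lcNG×1, lcNg×1, lcnG×1, lcng×1
llCcnnGG gametes: lCnG×8, lcnG×8
LlCcNnGg×llCcnnGG grid (16·16=256): LlCCNnGG=8 LlCCNnGg=8 LlCCnnGG=8 LlCCnnGg=8 LlCcNnGG=16 LlCcNnGg=16 LlCcnnGG=16 LlCcnnGg=16 LlccNnGG=8 LlccNnGg=8 LlccnnGG=8 LlccnnGg=8 llCCNnGG=8 llCCNnGg=8 llCCnnGG=8 llCCnnGg=8 llCcNnGG=16 llCcNnGg=16 llCcnnGG=16 llCcnnGg=16 llccNnGG=8 llccNnGg=8 llccnnGG=8 llccnnGg=8
LlCCnnGG hits 8/256; gcd=8; 8÷8/256÷8 = 1/32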